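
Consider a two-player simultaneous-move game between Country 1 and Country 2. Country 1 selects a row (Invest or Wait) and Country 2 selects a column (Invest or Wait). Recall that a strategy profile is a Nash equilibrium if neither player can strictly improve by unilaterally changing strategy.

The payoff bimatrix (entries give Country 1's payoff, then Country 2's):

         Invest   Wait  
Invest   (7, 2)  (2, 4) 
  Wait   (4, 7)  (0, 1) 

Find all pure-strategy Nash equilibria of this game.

(Invest, Invest): Country 2 prefers Wait (4 > 2) — not an equilibrium.
(Invest, Wait): Country 1 gets 2 ≥ 0 from Wait, and Country 2 gets 4 ≥ 2 from Invest — Nash equilibrium.
(Wait, Invest): Country 1 prefers Invest (7 > 4) — not an equilibrium.
(Wait, Wait): Country 1 prefers Invest (2 > 0); Country 2 prefers Invest (7 > 1) — not an equilibrium.

(Invest, Wait)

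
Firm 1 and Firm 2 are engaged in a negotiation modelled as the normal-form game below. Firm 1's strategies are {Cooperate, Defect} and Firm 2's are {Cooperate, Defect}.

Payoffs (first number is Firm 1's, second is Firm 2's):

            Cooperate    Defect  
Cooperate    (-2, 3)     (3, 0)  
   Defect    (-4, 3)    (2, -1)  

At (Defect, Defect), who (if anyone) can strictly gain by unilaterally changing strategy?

Firm 1 at (Defect, Defect) earns 2; deviating to Cooperate yields 3 — a strict improvement.
Firm 2 earns -1; deviating to Cooperate yields 3 — a strict improvement.
Both Firm 1 and Firm 2 have strictly profitable deviations.

Both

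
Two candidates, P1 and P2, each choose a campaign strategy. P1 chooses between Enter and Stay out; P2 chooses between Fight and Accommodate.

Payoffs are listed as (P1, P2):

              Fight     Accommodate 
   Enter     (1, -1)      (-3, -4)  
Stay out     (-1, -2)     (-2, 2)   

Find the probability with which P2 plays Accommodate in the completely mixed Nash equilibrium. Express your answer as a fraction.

2/3

Let y be the probability that P2 plays Fight. In a completely mixed equilibrium, P1 must be indifferent between Enter and Stay out.
P1's expected payoff from Enter is y − 3(1−y); from Stay out it is −y − 2(1−y).
Setting these equal: 4y − 3 = y − 2, so y = 1/3.
Therefore P2 plays Accommodate with probability 1 − 1/3 = 2/3.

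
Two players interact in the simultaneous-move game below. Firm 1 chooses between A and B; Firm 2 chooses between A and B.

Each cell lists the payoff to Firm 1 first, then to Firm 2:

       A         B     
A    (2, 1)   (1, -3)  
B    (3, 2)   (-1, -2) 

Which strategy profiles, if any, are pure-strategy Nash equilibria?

(B, A)

(A, A): Firm 1 prefers B (3 > 2) — not an equilibrium.
(A, B): Firm 2 prefers A (1 > -3) — not an equilibrium.
(B, A): Firm 1 gets 3 ≥ 2 from A, and Firm 2 gets 2 ≥ -2 from B — Nash equilibrium.
(B, B): Firm 1 prefers A (1 > -1); Firm 2 prefers A (2 > -2) — not an equilibrium.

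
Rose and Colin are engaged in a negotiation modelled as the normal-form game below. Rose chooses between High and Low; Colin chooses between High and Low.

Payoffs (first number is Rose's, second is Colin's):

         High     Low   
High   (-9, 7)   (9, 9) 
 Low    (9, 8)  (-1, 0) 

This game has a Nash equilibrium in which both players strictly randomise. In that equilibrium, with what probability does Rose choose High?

4/5

Let x be the probability that Rose plays High. In a completely mixed equilibrium, Colin must be indifferent between High and Low.
Colin's expected payoff from High is 7x + 8(1−x); from Low it is 9x.
Setting these equal: −x + 8 = 9x, so x = 4/5.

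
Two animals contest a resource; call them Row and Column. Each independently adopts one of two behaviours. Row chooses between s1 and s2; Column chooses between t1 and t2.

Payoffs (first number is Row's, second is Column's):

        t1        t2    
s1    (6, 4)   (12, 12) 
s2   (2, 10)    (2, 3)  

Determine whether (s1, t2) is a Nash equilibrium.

Yes

At (s1, t2), Row earns 12; switching to s2 would give 2, so Row has no profitable deviation.
Column earns 12; switching to t1 would give 4, so Column has no profitable deviation.
Neither player can gain by a unilateral deviation, so this profile is a Nash equilibrium.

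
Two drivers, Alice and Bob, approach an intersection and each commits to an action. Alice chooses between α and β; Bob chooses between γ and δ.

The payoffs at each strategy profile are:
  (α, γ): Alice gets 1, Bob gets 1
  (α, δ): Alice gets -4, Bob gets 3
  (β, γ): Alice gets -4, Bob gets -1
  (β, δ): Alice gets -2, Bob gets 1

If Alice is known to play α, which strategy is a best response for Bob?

δ

Against α, Bob earns 1 from γ and 3 from δ.
So δ is the best response.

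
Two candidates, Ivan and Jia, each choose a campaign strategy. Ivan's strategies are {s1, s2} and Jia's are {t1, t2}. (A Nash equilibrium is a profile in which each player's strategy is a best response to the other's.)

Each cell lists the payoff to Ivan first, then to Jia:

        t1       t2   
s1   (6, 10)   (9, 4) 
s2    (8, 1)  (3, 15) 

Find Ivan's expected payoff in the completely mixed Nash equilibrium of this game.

First find q, the probability Jia plays t1, from Ivan's indifference between s1 and s2: 6q + 9(1−q) = 8q + 3(1−q), giving q = 3/4.
Since Ivan is indifferent in equilibrium, Ivan's expected payoff equals the payoff from either row against (3/4, 1/4). Using s1: 6(3/4) + 9(1/4) = 27/4.

27/4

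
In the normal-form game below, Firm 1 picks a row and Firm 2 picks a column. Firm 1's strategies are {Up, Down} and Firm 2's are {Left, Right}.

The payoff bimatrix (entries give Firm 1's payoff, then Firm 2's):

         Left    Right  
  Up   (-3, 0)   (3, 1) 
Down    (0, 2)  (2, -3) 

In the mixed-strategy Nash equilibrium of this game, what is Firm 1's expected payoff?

3/2

First find y, the probability Firm 2 plays Left, from Firm 1's indifference between Up and Down: −3y + 3(1−y) = 2(1−y), giving y = 1/4.
Since Firm 1 is indifferent in equilibrium, Firm 1's expected payoff equals the payoff from either row against (1/4, 3/4). Using Up: −3(1/4) + 3(3/4) = 3/2.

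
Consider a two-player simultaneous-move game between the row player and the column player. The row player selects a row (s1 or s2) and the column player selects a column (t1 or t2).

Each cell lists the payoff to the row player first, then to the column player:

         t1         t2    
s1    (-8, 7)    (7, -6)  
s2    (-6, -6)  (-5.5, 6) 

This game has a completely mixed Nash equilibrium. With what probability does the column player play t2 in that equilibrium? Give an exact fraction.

4/29

Let y be the probability that the column player plays t1. In a completely mixed equilibrium, the row player must be indifferent between s1 and s2.
The row player's expected payoff from s1 is −8y + 7(1−y); from s2 it is −6y − 5.5(1−y).
Setting these equal: −15y + 7 = −0.5y − 5.5, so y = 25/29.
Therefore the column player plays t2 with probability 1 − 25/29 = 4/29.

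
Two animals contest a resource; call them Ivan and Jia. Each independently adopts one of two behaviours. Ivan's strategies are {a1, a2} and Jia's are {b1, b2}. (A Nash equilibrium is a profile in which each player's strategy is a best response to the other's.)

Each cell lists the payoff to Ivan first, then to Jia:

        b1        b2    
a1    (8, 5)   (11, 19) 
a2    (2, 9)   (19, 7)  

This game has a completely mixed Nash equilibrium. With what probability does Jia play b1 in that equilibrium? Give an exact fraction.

Let y be the probability that Jia plays b1. In a completely mixed equilibrium, Ivan must be indifferent between a1 and a2.
Ivan's expected payoff from a1 is 8y + 11(1−y); from a2 it is 2y + 19(1−y).
Setting these equal: −3y + 11 = −17y + 19, so y = 4/7.

4/7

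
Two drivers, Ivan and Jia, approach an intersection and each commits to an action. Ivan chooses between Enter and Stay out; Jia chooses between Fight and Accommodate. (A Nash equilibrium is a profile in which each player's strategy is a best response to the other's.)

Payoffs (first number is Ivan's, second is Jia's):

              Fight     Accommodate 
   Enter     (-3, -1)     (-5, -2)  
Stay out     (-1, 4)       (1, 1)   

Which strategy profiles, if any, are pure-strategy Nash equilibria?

(Enter, Fight): Ivan prefers Stay out (-1 > -3) — not an equilibrium.
(Enter, Accommodate): Ivan prefers Stay out (1 > -5); Jia prefers Fight (-1 > -2) — not an equilibrium.
(Stay out, Fight): Ivan gets -1 ≥ -3 from Enter, and Jia gets 4 ≥ 1 from Accommodate — Nash equilibrium.
(Stay out, Accommodate): Jia prefers Fight (4 > 1) — not an equilibrium.

(Stay out, Fight)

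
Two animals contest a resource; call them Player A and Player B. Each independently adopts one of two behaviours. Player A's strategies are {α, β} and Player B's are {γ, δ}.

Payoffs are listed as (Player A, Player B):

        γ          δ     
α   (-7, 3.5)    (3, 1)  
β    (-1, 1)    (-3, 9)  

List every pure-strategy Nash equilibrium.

none

(α, γ): Player A prefers β (-1 > -7) — not an equilibrium.
(α, δ): Player B prefers γ (3.5 > 1) — not an equilibrium.
(β, γ): Player B prefers δ (9 > 1) — not an equilibrium.
(β, δ): Player A prefers α (3 > -3) — not an equilibrium.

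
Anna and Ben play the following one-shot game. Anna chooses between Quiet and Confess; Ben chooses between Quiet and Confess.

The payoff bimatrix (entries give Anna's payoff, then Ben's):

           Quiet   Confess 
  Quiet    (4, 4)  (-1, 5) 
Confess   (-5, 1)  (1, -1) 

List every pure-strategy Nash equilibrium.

none

(Quiet, Quiet): Ben prefers Confess (5 > 4) — not an equilibrium.
(Quiet, Confess): Anna prefers Confess (1 > -1) — not an equilibrium.
(Confess, Quiet): Anna prefers Quiet (4 > -5) — not an equilibrium.
(Confess, Confess): Ben prefers Quiet (1 > -1) — not an equilibrium.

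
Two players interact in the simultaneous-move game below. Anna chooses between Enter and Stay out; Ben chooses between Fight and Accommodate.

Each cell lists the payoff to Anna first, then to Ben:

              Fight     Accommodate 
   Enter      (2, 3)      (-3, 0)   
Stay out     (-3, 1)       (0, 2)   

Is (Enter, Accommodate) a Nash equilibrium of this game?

No

At (Enter, Accommodate), Anna earns -3; switching to Stay out would give 0, so Anna would deviate.
Ben earns 0; switching to Fight would give 3, so Ben would deviate.
Since at least one player can profitably deviate, this is not a Nash equilibrium.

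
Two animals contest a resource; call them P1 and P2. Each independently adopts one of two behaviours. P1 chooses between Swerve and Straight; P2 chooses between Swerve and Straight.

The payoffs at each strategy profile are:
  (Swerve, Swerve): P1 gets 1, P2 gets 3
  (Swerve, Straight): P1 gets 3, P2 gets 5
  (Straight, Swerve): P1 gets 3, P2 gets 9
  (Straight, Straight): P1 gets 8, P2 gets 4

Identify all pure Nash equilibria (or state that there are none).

(Straight, Swerve)

(Swerve, Swerve): P1 prefers Straight (3 > 1); P2 prefers Straight (5 > 3) — not an equilibrium.
(Swerve, Straight): P1 prefers Straight (8 > 3) — not an equilibrium.
(Straight, Swerve): P1 gets 3 ≥ 1 from Swerve, and P2 gets 9 ≥ 4 from Straight — Nash equilibrium.
(Straight, Straight): P2 prefers Swerve (9 > 4) — not an equilibrium.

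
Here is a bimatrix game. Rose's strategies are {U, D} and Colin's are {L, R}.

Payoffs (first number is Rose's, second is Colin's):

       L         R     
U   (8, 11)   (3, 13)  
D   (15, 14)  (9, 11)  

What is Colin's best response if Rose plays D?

L

Against D, Colin earns 14 from L and 11 from R.
So L is the best response.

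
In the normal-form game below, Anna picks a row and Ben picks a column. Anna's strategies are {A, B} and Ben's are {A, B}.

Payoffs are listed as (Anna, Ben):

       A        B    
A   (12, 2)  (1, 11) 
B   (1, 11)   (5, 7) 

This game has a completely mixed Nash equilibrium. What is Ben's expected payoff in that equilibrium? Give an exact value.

First find p, the probability Anna plays A, from Ben's indifference between A and B: 2p + 11(1−p) = 11p + 7(1−p), giving p = 4/13.
Since Ben is indifferent in equilibrium, Ben's expected payoff equals the payoff from either column against (4/13, 9/13). Using A: 2(4/13) + 11(9/13) = 107/13.

107/13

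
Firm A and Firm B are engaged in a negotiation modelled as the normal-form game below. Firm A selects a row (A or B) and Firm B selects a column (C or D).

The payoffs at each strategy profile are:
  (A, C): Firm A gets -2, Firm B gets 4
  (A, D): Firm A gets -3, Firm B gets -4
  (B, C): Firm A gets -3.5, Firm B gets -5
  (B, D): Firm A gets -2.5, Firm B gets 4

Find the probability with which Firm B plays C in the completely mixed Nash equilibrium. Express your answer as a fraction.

Let c be the probability that Firm B plays C. In a completely mixed equilibrium, Firm A must be indifferent between A and B.
Firm A's expected payoff from A is −2c − 3(1−c); from B it is −3.5c − 2.5(1−c).
Setting these equal: c − 3 = −c − 2.5, so c = 1/4.

1/4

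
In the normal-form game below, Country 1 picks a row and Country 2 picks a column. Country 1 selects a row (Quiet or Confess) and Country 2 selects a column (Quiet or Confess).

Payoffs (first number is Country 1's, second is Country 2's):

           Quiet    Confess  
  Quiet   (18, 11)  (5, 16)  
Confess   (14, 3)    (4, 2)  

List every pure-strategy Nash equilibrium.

(Quiet, Quiet): Country 2 prefers Confess (16 > 11) — not an equilibrium.
(Quiet, Confess): Country 1 gets 5 ≥ 4 from Confess, and Country 2 gets 16 ≥ 11 from Quiet — Nash equilibrium.
(Confess, Quiet): Country 1 prefers Quiet (18 > 14) — not an equilibrium.
(Confess, Confess): Country 1 prefers Quiet (5 > 4); Country 2 prefers Quiet (3 > 2) — not an equilibrium.

(Quiet, Confess)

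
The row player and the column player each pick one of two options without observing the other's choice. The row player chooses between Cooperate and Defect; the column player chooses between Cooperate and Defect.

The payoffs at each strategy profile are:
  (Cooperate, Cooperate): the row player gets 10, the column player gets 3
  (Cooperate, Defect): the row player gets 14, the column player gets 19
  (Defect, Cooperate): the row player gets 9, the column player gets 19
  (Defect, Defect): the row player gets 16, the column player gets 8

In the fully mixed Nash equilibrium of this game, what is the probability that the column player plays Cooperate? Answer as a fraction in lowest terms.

2/3

Let q be the probability that the column player plays Cooperate. In a completely mixed equilibrium, the row player must be indifferent between Cooperate and Defect.
The row player's expected payoff from Cooperate is 10q + 14(1−q); from Defect it is 9q + 16(1−q).
Setting these equal: −4q + 14 = −7q + 16, so q = 2/3.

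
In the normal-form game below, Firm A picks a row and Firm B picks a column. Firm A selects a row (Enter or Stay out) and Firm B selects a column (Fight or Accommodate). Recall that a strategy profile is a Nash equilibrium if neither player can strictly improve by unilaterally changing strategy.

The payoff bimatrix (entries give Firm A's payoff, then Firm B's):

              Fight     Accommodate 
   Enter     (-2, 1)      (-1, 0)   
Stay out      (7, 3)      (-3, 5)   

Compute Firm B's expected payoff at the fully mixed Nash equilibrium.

5/3

First find x, the probability Firm A plays Enter, from Firm B's indifference between Fight and Accommodate: x + 3(1−x) = 5(1−x), giving x = 2/3.
Since Firm B is indifferent in equilibrium, Firm B's expected payoff equals the payoff from either column against (2/3, 1/3). Using Fight: (2/3) + 3(1/3) = 5/3.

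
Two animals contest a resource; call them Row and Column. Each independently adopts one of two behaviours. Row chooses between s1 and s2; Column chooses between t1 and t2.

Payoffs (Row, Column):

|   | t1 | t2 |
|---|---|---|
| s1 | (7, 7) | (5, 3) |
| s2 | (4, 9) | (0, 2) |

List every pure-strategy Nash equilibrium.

(s1, t1)

(s1, t1): Row gets 7 ≥ 4 from s2, and Column gets 7 ≥ 3 from t2 — Nash equilibrium.
(s1, t2): Column prefers t1 (7 > 3) — not an equilibrium.
(s2, t1): Row prefers s1 (7 > 4) — not an equilibrium.
(s2, t2): Row prefers s1 (5 > 0); Column prefers t1 (9 > 2) — not an equilibrium.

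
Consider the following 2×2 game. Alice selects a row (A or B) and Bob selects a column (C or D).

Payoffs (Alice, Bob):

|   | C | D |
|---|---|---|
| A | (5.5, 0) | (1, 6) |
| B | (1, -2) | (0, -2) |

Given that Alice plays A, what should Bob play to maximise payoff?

D

Against A, Bob earns 0 from C and 6 from D.
So D is the best response.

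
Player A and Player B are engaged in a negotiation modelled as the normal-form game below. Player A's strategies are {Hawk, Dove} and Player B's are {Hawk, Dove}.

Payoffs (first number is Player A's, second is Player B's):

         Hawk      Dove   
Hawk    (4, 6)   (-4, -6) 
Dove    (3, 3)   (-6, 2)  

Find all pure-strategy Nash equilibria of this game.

(Hawk, Hawk)

(Hawk, Hawk): Player A gets 4 ≥ 3 from Dove, and Player B gets 6 ≥ -6 from Dove — Nash equilibrium.
(Hawk, Dove): Player B prefers Hawk (6 > -6) — not an equilibrium.
(Dove, Hawk): Player A prefers Hawk (4 > 3) — not an equilibrium.
(Dove, Dove): Player A prefers Hawk (-4 > -6); Player B prefers Hawk (3 > 2) — not an equilibrium.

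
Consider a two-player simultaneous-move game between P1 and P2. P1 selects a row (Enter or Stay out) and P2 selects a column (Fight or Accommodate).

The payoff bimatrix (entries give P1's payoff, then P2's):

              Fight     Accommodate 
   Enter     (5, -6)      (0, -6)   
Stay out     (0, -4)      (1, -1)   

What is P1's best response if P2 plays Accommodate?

Stay out

Against Accommodate, P1 earns 0 from Enter and 1 from Stay out.
So Stay out is the best response.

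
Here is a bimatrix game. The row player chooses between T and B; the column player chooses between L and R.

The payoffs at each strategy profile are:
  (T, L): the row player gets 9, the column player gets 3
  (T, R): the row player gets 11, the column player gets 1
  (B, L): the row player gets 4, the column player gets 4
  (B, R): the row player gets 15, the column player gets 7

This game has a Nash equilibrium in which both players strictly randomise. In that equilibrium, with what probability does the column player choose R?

Let q be the probability that the column player plays L. In a completely mixed equilibrium, the row player must be indifferent between T and B.
The row player's expected payoff from T is 9q + 11(1−q); from B it is 4q + 15(1−q).
Setting these equal: −2q + 11 = −11q + 15, so q = 4/9.
Therefore the column player plays R with probability 1 − 4/9 = 5/9.

5/9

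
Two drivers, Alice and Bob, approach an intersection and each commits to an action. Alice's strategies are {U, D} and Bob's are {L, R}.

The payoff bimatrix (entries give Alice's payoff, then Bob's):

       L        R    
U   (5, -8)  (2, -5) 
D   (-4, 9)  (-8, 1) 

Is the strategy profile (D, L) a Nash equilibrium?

At (D, L), Alice earns -4; switching to U would give 5, so Alice would deviate.
Bob earns 9; switching to R would give 1, so Bob has no profitable deviation.
Since at least one player can profitably deviate, this is not a Nash equilibrium.

No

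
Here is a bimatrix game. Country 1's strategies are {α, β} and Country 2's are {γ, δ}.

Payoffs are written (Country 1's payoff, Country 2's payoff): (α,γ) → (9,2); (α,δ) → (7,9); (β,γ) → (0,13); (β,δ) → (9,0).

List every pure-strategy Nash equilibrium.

none

(α, γ): Country 2 prefers δ (9 > 2) — not an equilibrium.
(α, δ): Country 1 prefers β (9 > 7) — not an equilibrium.
(β, γ): Country 1 prefers α (9 > 0) — not an equilibrium.
(β, δ): Country 2 prefers γ (13 > 0) — not an equilibrium.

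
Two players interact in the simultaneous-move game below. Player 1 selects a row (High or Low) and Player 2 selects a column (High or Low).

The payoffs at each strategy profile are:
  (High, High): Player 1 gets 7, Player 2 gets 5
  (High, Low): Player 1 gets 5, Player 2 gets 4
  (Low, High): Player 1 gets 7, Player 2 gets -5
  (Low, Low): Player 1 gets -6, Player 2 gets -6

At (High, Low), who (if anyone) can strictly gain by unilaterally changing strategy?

Player 1 at (High, Low) earns 5; deviating to Low yields -6 — not better.
Player 2 earns 4; deviating to High yields 5 — a strict improvement.
Only Player 2 has a strictly profitable deviation.

Player 2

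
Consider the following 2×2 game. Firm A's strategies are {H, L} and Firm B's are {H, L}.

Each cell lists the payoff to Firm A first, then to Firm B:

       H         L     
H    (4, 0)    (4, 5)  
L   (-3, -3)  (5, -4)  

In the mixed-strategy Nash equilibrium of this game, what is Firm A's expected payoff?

First find q, the probability Firm B plays H, from Firm A's indifference between H and L: 4q + 4(1−q) = −3q + 5(1−q), giving q = 1/8.
Since Firm A is indifferent in equilibrium, Firm A's expected payoff equals the payoff from either row against (1/8, 7/8). Using H: 4(1/8) + 4(7/8) = 4.

4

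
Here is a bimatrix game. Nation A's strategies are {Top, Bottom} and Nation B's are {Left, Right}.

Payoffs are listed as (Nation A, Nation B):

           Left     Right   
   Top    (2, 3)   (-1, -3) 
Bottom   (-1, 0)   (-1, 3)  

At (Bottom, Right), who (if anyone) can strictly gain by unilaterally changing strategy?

Neither

Nation A at (Bottom, Right) earns -1; deviating to Top yields -1 — not better.
Nation B earns 3; deviating to Left yields 0 — not better.
Neither player can strictly improve; the profile is a Nash equilibrium.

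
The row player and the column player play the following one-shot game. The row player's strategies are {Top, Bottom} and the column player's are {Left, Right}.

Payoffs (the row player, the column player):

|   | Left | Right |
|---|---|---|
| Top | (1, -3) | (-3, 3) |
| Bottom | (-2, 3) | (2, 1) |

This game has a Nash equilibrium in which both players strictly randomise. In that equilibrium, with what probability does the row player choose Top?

Let p be the probability that the row player plays Top. In a completely mixed equilibrium, the column player must be indifferent between Left and Right.
The column player's expected payoff from Left is −3p + 3(1−p); from Right it is 3p + (1−p).
Setting these equal: −6p + 3 = 2p + 1, so p = 1/4.

1/4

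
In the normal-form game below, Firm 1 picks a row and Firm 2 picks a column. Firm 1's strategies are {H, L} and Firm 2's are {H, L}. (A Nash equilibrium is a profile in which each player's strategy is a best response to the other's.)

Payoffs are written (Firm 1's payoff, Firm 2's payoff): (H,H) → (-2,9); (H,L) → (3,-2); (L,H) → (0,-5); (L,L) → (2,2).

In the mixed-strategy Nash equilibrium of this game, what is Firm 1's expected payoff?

4/3

First find q, the probability Firm 2 plays H, from Firm 1's indifference between H and L: −2q + 3(1−q) = 2(1−q), giving q = 1/3.
Since Firm 1 is indifferent in equilibrium, Firm 1's expected payoff equals the payoff from either row against (1/3, 2/3). Using H: −2(1/3) + 3(2/3) = 4/3.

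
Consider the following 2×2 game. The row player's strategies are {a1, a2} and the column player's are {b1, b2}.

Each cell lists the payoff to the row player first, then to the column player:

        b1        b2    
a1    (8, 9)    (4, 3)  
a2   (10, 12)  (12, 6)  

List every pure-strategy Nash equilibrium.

(a1, b1): the row player prefers a2 (10 > 8) — not an equilibrium.
(a1, b2): the row player prefers a2 (12 > 4); the column player prefers b1 (9 > 3) — not an equilibrium.
(a2, b1): the row player gets 10 ≥ 8 from a1, and the column player gets 12 ≥ 6 from b2 — Nash equilibrium.
(a2, b2): the column player prefers b1 (12 > 6) — not an equilibrium.

(a2, b1)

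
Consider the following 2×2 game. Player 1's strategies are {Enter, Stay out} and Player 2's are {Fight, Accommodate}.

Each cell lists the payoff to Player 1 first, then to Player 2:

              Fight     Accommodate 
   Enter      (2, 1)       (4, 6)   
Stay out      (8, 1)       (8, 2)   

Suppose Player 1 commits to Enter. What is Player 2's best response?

Against Enter, Player 2 earns 1 from Fight and 6 from Accommodate.
So Accommodate is the best response.

Accommodate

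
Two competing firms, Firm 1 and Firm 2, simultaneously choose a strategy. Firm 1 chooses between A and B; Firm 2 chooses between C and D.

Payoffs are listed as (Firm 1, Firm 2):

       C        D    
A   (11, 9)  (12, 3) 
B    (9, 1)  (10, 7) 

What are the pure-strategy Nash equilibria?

(A, C): Firm 1 gets 11 ≥ 9 from B, and Firm 2 gets 9 ≥ 3 from D — Nash equilibrium.
(A, D): Firm 2 prefers C (9 > 3) — not an equilibrium.
(B, C): Firm 1 prefers A (11 > 9); Firm 2 prefers D (7 > 1) — not an equilibrium.
(B, D): Firm 1 prefers A (12 > 10) — not an equilibrium.

(A, C)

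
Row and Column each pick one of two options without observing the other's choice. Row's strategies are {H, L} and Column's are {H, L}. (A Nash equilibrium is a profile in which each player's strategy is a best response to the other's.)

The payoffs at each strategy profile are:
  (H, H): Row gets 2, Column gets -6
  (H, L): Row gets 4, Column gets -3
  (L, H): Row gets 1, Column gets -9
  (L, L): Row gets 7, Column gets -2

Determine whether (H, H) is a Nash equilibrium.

No

At (H, H), Row earns 2; switching to L would give 1, so Row has no profitable deviation.
Column earns -6; switching to L would give -3, so Column would deviate.
Since at least one player can profitably deviate, this is not a Nash equilibrium.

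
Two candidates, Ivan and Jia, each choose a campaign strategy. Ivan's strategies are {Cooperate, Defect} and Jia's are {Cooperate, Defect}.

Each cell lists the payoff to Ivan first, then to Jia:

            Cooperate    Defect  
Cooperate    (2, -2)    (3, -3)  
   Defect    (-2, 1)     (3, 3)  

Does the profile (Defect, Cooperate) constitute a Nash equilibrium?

At (Defect, Cooperate), Ivan earns -2; switching to Cooperate would give 2, so Ivan would deviate.
Jia earns 1; switching to Defect would give 3, so Jia would deviate.
Since at least one player can profitably deviate, this is not a Nash equilibrium.

No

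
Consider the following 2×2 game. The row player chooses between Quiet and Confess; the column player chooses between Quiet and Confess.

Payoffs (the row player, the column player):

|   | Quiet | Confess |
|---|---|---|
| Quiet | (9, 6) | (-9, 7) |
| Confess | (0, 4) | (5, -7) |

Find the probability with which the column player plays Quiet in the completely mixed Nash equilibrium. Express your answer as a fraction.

Let c be the probability that the column player plays Quiet. In a completely mixed equilibrium, the row player must be indifferent between Quiet and Confess.
The row player's expected payoff from Quiet is 9c − 9(1−c); from Confess it is 5(1−c).
Setting these equal: 18c − 9 = −5c + 5, so c = 14/23.

14/23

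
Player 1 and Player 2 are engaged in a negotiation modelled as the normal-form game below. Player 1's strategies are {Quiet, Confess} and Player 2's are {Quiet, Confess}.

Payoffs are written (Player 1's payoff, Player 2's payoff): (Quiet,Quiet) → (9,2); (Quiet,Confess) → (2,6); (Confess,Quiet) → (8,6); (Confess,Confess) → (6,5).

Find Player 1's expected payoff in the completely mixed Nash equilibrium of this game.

First find y, the probability Player 2 plays Quiet, from Player 1's indifference between Quiet and Confess: 9y + 2(1−y) = 8y + 6(1−y), giving y = 4/5.
Since Player 1 is indifferent in equilibrium, Player 1's expected payoff equals the payoff from either row against (4/5, 1/5). Using Quiet: 9(4/5) + 2(1/5) = 38/5.

38/5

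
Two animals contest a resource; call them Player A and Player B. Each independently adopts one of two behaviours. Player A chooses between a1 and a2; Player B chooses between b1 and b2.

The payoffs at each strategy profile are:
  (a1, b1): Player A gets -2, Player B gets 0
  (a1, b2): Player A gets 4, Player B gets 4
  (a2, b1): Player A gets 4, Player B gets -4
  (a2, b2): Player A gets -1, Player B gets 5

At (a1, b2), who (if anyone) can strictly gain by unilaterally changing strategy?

Neither

Player A at (a1, b2) earns 4; deviating to a2 yields -1 — not better.
Player B earns 4; deviating to b1 yields 0 — not better.
Neither player can strictly improve; the profile is a Nash equilibrium.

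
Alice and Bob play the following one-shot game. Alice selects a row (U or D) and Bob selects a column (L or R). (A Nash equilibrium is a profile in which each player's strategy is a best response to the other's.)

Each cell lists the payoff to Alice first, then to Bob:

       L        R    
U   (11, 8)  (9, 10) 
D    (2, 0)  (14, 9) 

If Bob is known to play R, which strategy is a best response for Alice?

D

Against R, Alice earns 9 from U and 14 from D.
So D is the best response.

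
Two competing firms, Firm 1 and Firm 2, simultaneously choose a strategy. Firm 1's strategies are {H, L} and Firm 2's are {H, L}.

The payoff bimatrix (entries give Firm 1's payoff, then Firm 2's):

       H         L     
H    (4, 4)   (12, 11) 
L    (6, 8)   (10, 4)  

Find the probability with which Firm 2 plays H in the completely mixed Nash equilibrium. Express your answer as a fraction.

1/2

Let c be the probability that Firm 2 plays H. In a completely mixed equilibrium, Firm 1 must be indifferent between H and L.
Firm 1's expected payoff from H is 4c + 12(1−c); from L it is 6c + 10(1−c).
Setting these equal: −8c + 12 = −4c + 10, so c = 1/2.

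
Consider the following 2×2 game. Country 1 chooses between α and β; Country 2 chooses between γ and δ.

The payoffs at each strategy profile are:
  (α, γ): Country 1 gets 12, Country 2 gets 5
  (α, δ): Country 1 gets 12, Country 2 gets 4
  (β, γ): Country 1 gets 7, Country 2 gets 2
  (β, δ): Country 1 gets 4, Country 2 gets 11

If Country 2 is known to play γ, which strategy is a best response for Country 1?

Against γ, Country 1 earns 12 from α and 7 from β.
So α is the best response.

α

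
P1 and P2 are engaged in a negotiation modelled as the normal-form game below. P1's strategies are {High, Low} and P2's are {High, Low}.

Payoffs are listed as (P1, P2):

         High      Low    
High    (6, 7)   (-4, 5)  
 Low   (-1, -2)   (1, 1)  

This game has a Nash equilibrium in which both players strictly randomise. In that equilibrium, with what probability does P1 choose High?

3/5

Let x be the probability that P1 plays High. In a completely mixed equilibrium, P2 must be indifferent between High and Low.
P2's expected payoff from High is 7x − 2(1−x); from Low it is 5x + (1−x).
Setting these equal: 9x − 2 = 4x + 1, so x = 3/5.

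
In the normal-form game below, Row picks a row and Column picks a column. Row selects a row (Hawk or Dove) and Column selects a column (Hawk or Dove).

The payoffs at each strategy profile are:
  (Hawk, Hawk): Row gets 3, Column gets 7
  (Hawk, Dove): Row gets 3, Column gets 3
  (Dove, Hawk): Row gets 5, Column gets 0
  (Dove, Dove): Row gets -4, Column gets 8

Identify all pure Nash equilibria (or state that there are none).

none

(Hawk, Hawk): Row prefers Dove (5 > 3) — not an equilibrium.
(Hawk, Dove): Column prefers Hawk (7 > 3) — not an equilibrium.
(Dove, Hawk): Column prefers Dove (8 > 0) — not an equilibrium.
(Dove, Dove): Row prefers Hawk (3 > -4) — not an equilibrium.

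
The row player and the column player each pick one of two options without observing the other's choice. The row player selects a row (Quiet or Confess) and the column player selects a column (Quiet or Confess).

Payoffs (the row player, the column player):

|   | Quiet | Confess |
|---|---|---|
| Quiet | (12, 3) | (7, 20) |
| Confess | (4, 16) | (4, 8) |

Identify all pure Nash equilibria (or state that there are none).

(Quiet, Confess)

(Quiet, Quiet): the column player prefers Confess (20 > 3) — not an equilibrium.
(Quiet, Confess): the row player gets 7 ≥ 4 from Confess, and the column player gets 20 ≥ 3 from Quiet — Nash equilibrium.
(Confess, Quiet): the row player prefers Quiet (12 > 4) — not an equilibrium.
(Confess, Confess): the row player prefers Quiet (7 > 4); the column player prefers Quiet (16 > 8) — not an equilibrium.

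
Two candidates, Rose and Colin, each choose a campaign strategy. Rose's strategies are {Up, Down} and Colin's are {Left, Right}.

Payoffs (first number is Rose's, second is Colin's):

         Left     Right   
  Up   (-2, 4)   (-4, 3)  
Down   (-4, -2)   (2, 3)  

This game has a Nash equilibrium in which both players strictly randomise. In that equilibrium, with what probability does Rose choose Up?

Let x be the probability that Rose plays Up. In a completely mixed equilibrium, Colin must be indifferent between Left and Right.
Colin's expected payoff from Left is 4x − 2(1−x); from Right it is 3x + 3(1−x).
Setting these equal: 6x − 2 = 3, so x = 5/6.

5/6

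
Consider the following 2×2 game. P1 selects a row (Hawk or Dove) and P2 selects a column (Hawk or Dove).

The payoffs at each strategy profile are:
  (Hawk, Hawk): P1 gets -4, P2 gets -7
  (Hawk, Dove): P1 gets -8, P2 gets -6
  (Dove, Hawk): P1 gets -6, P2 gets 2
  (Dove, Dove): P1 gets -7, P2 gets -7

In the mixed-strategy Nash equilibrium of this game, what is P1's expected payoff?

First find y, the probability P2 plays Hawk, from P1's indifference between Hawk and Dove: −4y − 8(1−y) = −6y − 7(1−y), giving y = 1/3.
Since P1 is indifferent in equilibrium, P1's expected payoff equals the payoff from either row against (1/3, 2/3). Using Hawk: −4(1/3) − 8(2/3) = -20/3.

-20/3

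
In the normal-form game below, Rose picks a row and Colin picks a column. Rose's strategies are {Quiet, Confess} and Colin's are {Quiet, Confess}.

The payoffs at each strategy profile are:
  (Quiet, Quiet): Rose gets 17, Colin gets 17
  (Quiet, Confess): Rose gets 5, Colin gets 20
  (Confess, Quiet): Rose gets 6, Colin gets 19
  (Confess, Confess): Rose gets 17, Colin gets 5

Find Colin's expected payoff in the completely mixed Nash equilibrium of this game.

295/17

First find x, the probability Rose plays Quiet, from Colin's indifference between Quiet and Confess: 17x + 19(1−x) = 20x + 5(1−x), giving x = 14/17.
Since Colin is indifferent in equilibrium, Colin's expected payoff equals the payoff from either column against (14/17, 3/17). Using Quiet: 17(14/17) + 19(3/17) = 295/17.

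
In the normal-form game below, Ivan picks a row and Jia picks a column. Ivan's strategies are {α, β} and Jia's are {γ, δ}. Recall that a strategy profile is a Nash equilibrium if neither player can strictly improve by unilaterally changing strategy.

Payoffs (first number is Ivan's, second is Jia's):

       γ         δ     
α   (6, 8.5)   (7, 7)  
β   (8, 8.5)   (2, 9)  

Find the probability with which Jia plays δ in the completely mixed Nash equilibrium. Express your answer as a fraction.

Let y be the probability that Jia plays γ. In a completely mixed equilibrium, Ivan must be indifferent between α and β.
Ivan's expected payoff from α is 6y + 7(1−y); from β it is 8y + 2(1−y).
Setting these equal: −y + 7 = 6y + 2, so y = 5/7.
Therefore Jia plays δ with probability 1 − 5/7 = 2/7.

2/7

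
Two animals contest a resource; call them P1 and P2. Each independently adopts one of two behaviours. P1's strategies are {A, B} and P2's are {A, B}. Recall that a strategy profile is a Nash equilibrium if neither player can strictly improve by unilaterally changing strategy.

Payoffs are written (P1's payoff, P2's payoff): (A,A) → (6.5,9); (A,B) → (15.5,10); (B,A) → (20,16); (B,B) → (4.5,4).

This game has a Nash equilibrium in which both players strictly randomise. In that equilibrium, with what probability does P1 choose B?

1/13

Let r be the probability that P1 plays A. In a completely mixed equilibrium, P2 must be indifferent between A and B.
P2's expected payoff from A is 9r + 16(1−r); from B it is 10r + 4(1−r).
Setting these equal: −7r + 16 = 6r + 4, so r = 12/13.
Therefore P1 plays B with probability 1 − 12/13 = 1/13.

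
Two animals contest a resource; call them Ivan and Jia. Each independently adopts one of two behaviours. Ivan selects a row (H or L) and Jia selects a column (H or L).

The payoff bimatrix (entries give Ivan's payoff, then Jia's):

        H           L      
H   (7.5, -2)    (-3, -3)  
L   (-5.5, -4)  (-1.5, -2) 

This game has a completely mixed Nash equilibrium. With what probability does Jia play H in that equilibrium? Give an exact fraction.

3/29

Let q be the probability that Jia plays H. In a completely mixed equilibrium, Ivan must be indifferent between H and L.
Ivan's expected payoff from H is 7.5q − 3(1−q); from L it is −5.5q − 1.5(1−q).
Setting these equal: 10.5q − 3 = −4q − 1.5, so q = 3/29.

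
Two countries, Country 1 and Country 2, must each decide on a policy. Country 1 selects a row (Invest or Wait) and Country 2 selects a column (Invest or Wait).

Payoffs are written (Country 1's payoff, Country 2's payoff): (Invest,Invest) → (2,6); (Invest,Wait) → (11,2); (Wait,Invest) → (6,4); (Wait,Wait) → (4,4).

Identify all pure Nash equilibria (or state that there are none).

(Invest, Invest): Country 1 prefers Wait (6 > 2) — not an equilibrium.
(Invest, Wait): Country 2 prefers Invest (6 > 2) — not an equilibrium.
(Wait, Invest): Country 1 gets 6 ≥ 2 from Invest, and Country 2 gets 4 ≥ 4 from Wait — Nash equilibrium.
(Wait, Wait): Country 1 prefers Invest (11 > 4) — not an equilibrium.

(Wait, Invest)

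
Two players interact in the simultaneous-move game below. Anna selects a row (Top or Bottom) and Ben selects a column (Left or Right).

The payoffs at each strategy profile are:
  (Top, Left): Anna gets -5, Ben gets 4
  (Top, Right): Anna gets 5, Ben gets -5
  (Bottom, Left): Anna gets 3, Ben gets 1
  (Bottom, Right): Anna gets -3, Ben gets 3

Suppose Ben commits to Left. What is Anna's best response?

Against Left, Anna earns -5 from Top and 3 from Bottom.
So Bottom is the best response.

Bottom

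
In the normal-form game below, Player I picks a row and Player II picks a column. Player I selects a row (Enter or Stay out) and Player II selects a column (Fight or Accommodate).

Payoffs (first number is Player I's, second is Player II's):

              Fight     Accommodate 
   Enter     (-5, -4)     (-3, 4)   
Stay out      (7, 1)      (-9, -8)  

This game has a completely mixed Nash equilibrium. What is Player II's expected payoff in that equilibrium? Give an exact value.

-28/17

First find x, the probability Player I plays Enter, from Player II's indifference between Fight and Accommodate: −4x + (1−x) = 4x − 8(1−x), giving x = 9/17.
Since Player II is indifferent in equilibrium, Player II's expected payoff equals the payoff from either column against (9/17, 8/17). Using Fight: −4(9/17) + (8/17) = -28/17.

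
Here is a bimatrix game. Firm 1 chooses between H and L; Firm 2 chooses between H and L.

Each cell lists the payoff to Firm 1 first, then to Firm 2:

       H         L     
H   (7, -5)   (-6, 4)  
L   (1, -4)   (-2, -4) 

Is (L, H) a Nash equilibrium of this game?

No

At (L, H), Firm 1 earns 1; switching to H would give 7, so Firm 1 would deviate.
Firm 2 earns -4; switching to L would give -4, so Firm 2 has no profitable deviation.
Since at least one player can profitably deviate, this is not a Nash equilibrium.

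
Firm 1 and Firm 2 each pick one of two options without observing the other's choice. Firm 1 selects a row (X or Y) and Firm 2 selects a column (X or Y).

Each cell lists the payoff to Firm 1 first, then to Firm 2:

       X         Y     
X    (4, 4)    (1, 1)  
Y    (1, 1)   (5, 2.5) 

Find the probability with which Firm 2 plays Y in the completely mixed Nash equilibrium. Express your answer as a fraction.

3/7

Let y be the probability that Firm 2 plays X. In a completely mixed equilibrium, Firm 1 must be indifferent between X and Y.
Firm 1's expected payoff from X is 4y + (1−y); from Y it is y + 5(1−y).
Setting these equal: 3y + 1 = −4y + 5, so y = 4/7.
Therefore Firm 2 plays Y with probability 1 − 4/7 = 3/7.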